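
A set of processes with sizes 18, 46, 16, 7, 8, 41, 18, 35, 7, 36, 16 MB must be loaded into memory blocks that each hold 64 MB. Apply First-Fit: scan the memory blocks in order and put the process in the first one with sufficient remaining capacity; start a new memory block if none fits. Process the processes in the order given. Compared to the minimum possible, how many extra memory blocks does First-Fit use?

1

First-Fit: [18,46] [16,7,8,18,7] [41,16] [35] [36] → 5 memory blocks.
Total size 248 MB; any packing needs at least ⌈248/64⌉ = 4 memory blocks.
An optimal packing achieves that bound: [46,18] [41,16,7] [36,18,8] [35,16,7] → 4 memory blocks.
Excess: 5 − 4 = 1.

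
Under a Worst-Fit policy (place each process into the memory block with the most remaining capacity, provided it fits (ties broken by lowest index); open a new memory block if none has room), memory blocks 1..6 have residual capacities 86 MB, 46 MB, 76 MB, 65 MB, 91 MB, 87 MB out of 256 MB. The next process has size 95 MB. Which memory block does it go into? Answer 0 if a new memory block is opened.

0

No memory block has ≥ 95 MB free, so a new memory block is opened.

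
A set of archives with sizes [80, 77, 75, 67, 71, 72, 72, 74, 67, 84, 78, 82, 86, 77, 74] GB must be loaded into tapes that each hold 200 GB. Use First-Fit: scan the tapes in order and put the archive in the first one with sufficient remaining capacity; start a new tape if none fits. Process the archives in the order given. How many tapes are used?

80 GB → tape 1 (remaining 120 GB)
77 GB → tape 1 (remaining 43 GB)
75 GB → tape 2 (remaining 125 GB)
67 GB → tape 2 (remaining 58 GB)
71 GB → tape 3 (remaining 129 GB)
72 GB → tape 3 (remaining 57 GB)
72 GB → tape 4 (remaining 128 GB)
74 GB → tape 4 (remaining 54 GB)
67 GB → tape 5 (remaining 133 GB)
84 GB → tape 5 (remaining 49 GB)
78 GB → tape 6 (remaining 122 GB)
82 GB → tape 6 (remaining 40 GB)
86 GB → tape 7 (remaining 114 GB)
77 GB → tape 7 (remaining 37 GB)
74 GB → tape 8 (remaining 126 GB)
Final tapes: [80,77] [75,67] [71,72] [72,74] [67,84] [78,82] [86,77] [74].

8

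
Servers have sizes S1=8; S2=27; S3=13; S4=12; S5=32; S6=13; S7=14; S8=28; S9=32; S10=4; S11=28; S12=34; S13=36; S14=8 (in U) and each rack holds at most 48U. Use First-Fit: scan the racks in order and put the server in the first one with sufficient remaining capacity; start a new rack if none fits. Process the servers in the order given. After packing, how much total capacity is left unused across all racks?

Put S1 (8U) in rack 1; 40U remain.
Put S2 (27U) in rack 1; 13U remain.
Put S3 (13U) in rack 1; 0U remain.
Put S4 (12U) in rack 2; 36U remain.
Put S5 (32U) in rack 2; 4U remain.
Put S6 (13U) in rack 3; 35U remain.
Put S7 (14U) in rack 3; 21U remain.
Put S8 (28U) in rack 4; 20U remain.
Put S9 (32U) in rack 5; 16U remain.
Put S10 (4U) in rack 2; 0U remain.
Put S11 (28U) in rack 6; 20U remain.
Put S12 (34U) in rack 7; 14U remain.
Put S13 (36U) in rack 8; 12U remain.
Put S14 (8U) in rack 3; 13U remain.
8 racks × 48U = 384U; used 289U; unused 95U.

95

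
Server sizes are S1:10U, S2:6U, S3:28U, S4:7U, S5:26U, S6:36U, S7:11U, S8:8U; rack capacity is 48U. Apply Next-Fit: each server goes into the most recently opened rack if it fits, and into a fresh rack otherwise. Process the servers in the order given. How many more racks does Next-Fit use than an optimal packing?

1

Next-Fit: [10,6,28] [7,26] [36,11] [8] → 4 racks.
Total size 132U; any packing needs at least ⌈132/48⌉ = 3 racks.
An optimal packing achieves that bound: [36,11] [28,10,8] [26,7,6] → 3 racks.
Excess: 4 − 3 = 1.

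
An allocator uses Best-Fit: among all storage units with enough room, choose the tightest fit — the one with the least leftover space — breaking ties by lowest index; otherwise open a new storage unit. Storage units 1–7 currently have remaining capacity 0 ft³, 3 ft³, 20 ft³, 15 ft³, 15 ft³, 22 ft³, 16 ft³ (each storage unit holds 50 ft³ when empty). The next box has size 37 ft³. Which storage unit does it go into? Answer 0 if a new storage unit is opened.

0

No storage unit has ≥ 37 ft³ free, so a new storage unit is opened.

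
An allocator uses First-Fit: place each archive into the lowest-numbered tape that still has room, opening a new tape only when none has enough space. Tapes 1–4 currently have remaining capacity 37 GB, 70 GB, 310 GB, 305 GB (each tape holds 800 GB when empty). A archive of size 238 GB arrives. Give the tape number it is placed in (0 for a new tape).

Tapes with room: tape 3 (310 GB), tape 4 (305 GB).
The first with room is tape 3.

3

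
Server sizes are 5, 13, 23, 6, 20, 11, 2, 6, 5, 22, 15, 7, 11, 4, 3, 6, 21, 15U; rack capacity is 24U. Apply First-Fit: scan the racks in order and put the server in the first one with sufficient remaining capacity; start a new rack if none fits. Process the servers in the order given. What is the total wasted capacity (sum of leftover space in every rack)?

21

5U → rack 1 (remaining 19U)
13U → rack 1 (remaining 6U)
23U → rack 2 (remaining 1U)
6U → rack 1 (remaining 0U)
20U → rack 3 (remaining 4U)
11U → rack 4 (remaining 13U)
2U → rack 3 (remaining 2U)
6U → rack 4 (remaining 7U)
5U → rack 4 (remaining 2U)
22U → rack 5 (remaining 2U)
15U → rack 6 (remaining 9U)
7U → rack 6 (remaining 2U)
11U → rack 7 (remaining 13U)
4U → rack 7 (remaining 9U)
3U → rack 7 (remaining 6U)
6U → rack 7 (remaining 0U)
21U → rack 8 (remaining 3U)
15U → rack 9 (remaining 9U)
9 racks × 24U = 216U; used 195U; unused 21U.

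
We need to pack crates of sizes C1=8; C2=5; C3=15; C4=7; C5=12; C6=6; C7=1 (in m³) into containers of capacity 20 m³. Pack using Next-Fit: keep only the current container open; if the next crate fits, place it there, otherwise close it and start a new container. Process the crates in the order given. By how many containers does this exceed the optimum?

Next-Fit: [8,5] [15] [7,12] [6,1] → 4 containers.
Total size 54 m³; any packing needs at least ⌈54/20⌉ = 3 containers.
An optimal packing achieves that bound: [15,5] [12,8] [7,6,1] → 3 containers.
Excess: 4 − 3 = 1.

1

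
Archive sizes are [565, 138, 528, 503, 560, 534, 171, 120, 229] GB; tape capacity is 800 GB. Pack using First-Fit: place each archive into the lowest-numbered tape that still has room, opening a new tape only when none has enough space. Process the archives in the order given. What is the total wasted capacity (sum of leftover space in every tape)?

652

tape 1: place 565 GB, 235 GB left
tape 1: place 138 GB, 97 GB left
tape 2: place 528 GB, 272 GB left
tape 3: place 503 GB, 297 GB left
tape 4: place 560 GB, 240 GB left
tape 5: place 534 GB, 266 GB left
tape 2: place 171 GB, 101 GB left
tape 3: place 120 GB, 177 GB left
tape 4: place 229 GB, 11 GB left
5 tapes × 800 GB = 4000 GB; used 3348 GB; unused 652 GB.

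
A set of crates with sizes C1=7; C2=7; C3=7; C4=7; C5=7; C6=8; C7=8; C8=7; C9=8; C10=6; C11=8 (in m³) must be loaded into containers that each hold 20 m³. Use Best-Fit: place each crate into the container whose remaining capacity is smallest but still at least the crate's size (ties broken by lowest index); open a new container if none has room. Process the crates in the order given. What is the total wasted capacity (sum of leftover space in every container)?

Put C1 (7 m³) in container 1; 13 m³ remain.
Put C2 (7 m³) in container 1; 6 m³ remain.
Put C3 (7 m³) in container 2; 13 m³ remain.
Put C4 (7 m³) in container 2; 6 m³ remain.
Put C5 (7 m³) in container 3; 13 m³ remain.
Put C6 (8 m³) in container 3; 5 m³ remain.
Put C7 (8 m³) in container 4; 12 m³ remain.
Put C8 (7 m³) in container 4; 5 m³ remain.
Put C9 (8 m³) in container 5; 12 m³ remain.
Put C10 (6 m³) in container 1; 0 m³ remain.
Put C11 (8 m³) in container 5; 4 m³ remain.
5 containers × 20 m³ = 100 m³; used 80 m³; unused 20 m³.

20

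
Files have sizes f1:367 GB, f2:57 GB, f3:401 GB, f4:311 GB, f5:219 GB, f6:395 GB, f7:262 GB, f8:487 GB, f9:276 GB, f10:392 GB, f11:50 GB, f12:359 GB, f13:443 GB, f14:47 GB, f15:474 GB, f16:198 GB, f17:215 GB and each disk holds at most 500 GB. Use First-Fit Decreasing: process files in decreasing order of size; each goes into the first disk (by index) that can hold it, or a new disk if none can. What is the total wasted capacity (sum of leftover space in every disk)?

1047

Sorted descending: 487, 474, 443, 401, 395, 392, 367, 359, 311, 276, 262, 219, 215, 198, 57, 50, 47.
487 GB → disk 1 (remaining 13 GB)
474 GB → disk 2 (remaining 26 GB)
443 GB → disk 3 (remaining 57 GB)
401 GB → disk 4 (remaining 99 GB)
395 GB → disk 5 (remaining 105 GB)
392 GB → disk 6 (remaining 108 GB)
367 GB → disk 7 (remaining 133 GB)
359 GB → disk 8 (remaining 141 GB)
311 GB → disk 9 (remaining 189 GB)
276 GB → disk 10 (remaining 224 GB)
262 GB → disk 11 (remaining 238 GB)
219 GB → disk 10 (remaining 5 GB)
215 GB → disk 11 (remaining 23 GB)
198 GB → disk 12 (remaining 302 GB)
57 GB → disk 3 (remaining 0 GB)
50 GB → disk 4 (remaining 49 GB)
47 GB → disk 4 (remaining 2 GB)
12 disks × 500 GB = 6000 GB; used 4953 GB; unused 1047 GB.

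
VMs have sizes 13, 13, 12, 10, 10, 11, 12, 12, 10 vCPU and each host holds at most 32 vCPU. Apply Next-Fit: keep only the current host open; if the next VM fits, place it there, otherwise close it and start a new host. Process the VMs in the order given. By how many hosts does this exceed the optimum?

Next-Fit: [13,13] [12,10,10] [11,12] [12,10] → 4 hosts.
Total size 103 vCPU; any packing needs at least ⌈103/32⌉ = 4 hosts.
So 4 is already optimal.

0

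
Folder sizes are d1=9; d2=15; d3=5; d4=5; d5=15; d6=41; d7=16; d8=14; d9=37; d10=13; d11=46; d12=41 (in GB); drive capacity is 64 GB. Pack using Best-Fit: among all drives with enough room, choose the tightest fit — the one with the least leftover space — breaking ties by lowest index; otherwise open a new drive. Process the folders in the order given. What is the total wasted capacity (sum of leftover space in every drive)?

Put d1 (9 GB) in drive 1; 55 GB remain.
Put d2 (15 GB) in drive 1; 40 GB remain.
Put d3 (5 GB) in drive 1; 35 GB remain.
Put d4 (5 GB) in drive 1; 30 GB remain.
Put d5 (15 GB) in drive 1; 15 GB remain.
Put d6 (41 GB) in drive 2; 23 GB remain.
Put d7 (16 GB) in drive 2; 7 GB remain.
Put d8 (14 GB) in drive 1; 1 GB remain.
Put d9 (37 GB) in drive 3; 27 GB remain.
Put d10 (13 GB) in drive 3; 14 GB remain.
Put d11 (46 GB) in drive 4; 18 GB remain.
Put d12 (41 GB) in drive 5; 23 GB remain.
5 drives × 64 GB = 320 GB; used 257 GB; unused 63 GB.

63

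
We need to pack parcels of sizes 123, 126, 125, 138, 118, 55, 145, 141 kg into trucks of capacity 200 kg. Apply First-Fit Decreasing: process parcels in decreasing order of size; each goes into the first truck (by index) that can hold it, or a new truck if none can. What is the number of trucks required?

7 trucks

Sorted descending: 145, 141, 138, 126, 125, 123, 118, 55.
Put 145 kg in truck 1; 55 kg remain.
Put 141 kg in truck 2; 59 kg remain.
Put 138 kg in truck 3; 62 kg remain.
Put 126 kg in truck 4; 74 kg remain.
Put 125 kg in truck 5; 75 kg remain.
Put 123 kg in truck 6; 77 kg remain.
Put 118 kg in truck 7; 82 kg remain.
Put 55 kg in truck 1; 0 kg remain.
Final trucks: [145,55] [141] [138] [126] [125] [123] [118].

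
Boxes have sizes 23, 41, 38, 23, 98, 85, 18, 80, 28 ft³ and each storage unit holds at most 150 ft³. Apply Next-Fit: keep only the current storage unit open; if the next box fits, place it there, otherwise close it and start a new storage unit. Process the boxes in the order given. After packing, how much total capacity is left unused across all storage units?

23 ft³ → storage unit 1 (remaining 127 ft³)
41 ft³ → storage unit 1 (remaining 86 ft³)
38 ft³ → storage unit 1 (remaining 48 ft³)
23 ft³ → storage unit 1 (remaining 25 ft³)
98 ft³ → storage unit 2 (remaining 52 ft³)
85 ft³ → storage unit 3 (remaining 65 ft³)
18 ft³ → storage unit 3 (remaining 47 ft³)
80 ft³ → storage unit 4 (remaining 70 ft³)
28 ft³ → storage unit 4 (remaining 42 ft³)
4 storage units × 150 ft³ = 600 ft³; used 434 ft³; unused 166 ft³.

166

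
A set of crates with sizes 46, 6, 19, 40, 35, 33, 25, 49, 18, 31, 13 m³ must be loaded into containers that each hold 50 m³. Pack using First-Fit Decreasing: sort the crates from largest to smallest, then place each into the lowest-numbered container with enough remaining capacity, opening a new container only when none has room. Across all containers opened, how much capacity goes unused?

35

Sorted descending: 49, 46, 40, 35, 33, 31, 25, 19, 18, 13, 6.
49 m³ → container 1 (remaining 1 m³)
46 m³ → container 2 (remaining 4 m³)
40 m³ → container 3 (remaining 10 m³)
35 m³ → container 4 (remaining 15 m³)
33 m³ → container 5 (remaining 17 m³)
31 m³ → container 6 (remaining 19 m³)
25 m³ → container 7 (remaining 25 m³)
19 m³ → container 6 (remaining 0 m³)
18 m³ → container 7 (remaining 7 m³)
13 m³ → container 4 (remaining 2 m³)
6 m³ → container 3 (remaining 4 m³)
7 containers × 50 m³ = 350 m³; used 315 m³; unused 35 m³.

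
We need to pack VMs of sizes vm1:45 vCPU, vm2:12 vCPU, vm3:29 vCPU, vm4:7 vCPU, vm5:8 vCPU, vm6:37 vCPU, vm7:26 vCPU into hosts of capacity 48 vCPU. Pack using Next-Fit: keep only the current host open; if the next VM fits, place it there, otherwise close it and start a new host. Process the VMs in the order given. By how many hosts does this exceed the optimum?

0

Next-Fit: [45] [12,29,7] [8,37] [26] → 4 hosts.
Total size 164 vCPU; any packing needs at least ⌈164/48⌉ = 4 hosts.
So 4 is already optimal.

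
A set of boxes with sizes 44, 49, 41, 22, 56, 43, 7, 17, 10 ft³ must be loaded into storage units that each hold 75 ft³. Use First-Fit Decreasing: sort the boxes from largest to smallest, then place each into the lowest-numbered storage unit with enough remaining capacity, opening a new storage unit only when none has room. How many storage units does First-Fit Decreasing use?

Sorted descending: 56, 49, 44, 43, 41, 22, 17, 10, 7.
storage unit 1: place 56 ft³, 19 ft³ left
storage unit 2: place 49 ft³, 26 ft³ left
storage unit 3: place 44 ft³, 31 ft³ left
storage unit 4: place 43 ft³, 32 ft³ left
storage unit 5: place 41 ft³, 34 ft³ left
storage unit 2: place 22 ft³, 4 ft³ left
storage unit 1: place 17 ft³, 2 ft³ left
storage unit 3: place 10 ft³, 21 ft³ left
storage unit 3: place 7 ft³, 14 ft³ left
Final storage units: [56,17] [49,22] [44,10,7] [43] [41].

5 storage units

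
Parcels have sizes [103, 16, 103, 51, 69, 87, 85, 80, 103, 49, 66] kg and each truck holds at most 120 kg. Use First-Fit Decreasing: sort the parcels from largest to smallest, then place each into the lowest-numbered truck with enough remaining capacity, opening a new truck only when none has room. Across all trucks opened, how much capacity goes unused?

Sorted descending: 103, 103, 103, 87, 85, 80, 69, 66, 51, 49, 16.
truck 1: place 103 kg, 17 kg left
truck 2: place 103 kg, 17 kg left
truck 3: place 103 kg, 17 kg left
truck 4: place 87 kg, 33 kg left
truck 5: place 85 kg, 35 kg left
truck 6: place 80 kg, 40 kg left
truck 7: place 69 kg, 51 kg left
truck 8: place 66 kg, 54 kg left
truck 7: place 51 kg, 0 kg left
truck 8: place 49 kg, 5 kg left
truck 1: place 16 kg, 1 kg left
8 trucks × 120 kg = 960 kg; used 812 kg; unused 148 kg.

148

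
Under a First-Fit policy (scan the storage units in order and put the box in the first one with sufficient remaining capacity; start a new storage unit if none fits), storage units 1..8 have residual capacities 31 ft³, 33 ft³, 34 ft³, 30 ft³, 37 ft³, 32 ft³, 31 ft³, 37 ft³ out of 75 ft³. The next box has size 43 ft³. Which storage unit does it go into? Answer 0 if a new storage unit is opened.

0

No storage unit has ≥ 43 ft³ free, so a new storage unit is opened.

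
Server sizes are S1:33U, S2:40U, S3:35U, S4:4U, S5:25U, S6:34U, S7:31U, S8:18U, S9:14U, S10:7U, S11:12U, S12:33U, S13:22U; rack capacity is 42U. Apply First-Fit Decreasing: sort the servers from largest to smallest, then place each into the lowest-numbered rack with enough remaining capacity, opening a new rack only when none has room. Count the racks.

9

Sorted descending: 40, 35, 34, 33, 33, 31, 25, 22, 18, 14, 12, 7, 4.
40U → rack 1 (remaining 2U)
35U → rack 2 (remaining 7U)
34U → rack 3 (remaining 8U)
33U → rack 4 (remaining 9U)
33U → rack 5 (remaining 9U)
31U → rack 6 (remaining 11U)
25U → rack 7 (remaining 17U)
22U → rack 8 (remaining 20U)
18U → rack 8 (remaining 2U)
14U → rack 7 (remaining 3U)
12U → rack 9 (remaining 30U)
7U → rack 2 (remaining 0U)
4U → rack 3 (remaining 4U)
Final racks: [40] [35,7] [34,4] [33] [33] [31] [25,14] [22,18] [12].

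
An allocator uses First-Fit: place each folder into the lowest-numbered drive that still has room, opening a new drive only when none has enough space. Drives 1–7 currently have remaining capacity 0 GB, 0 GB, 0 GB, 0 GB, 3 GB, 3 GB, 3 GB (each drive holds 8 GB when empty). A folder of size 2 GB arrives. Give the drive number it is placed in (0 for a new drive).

Drives with room: drive 5 (3 GB), drive 6 (3 GB), drive 7 (3 GB).
The first with room is drive 5.

5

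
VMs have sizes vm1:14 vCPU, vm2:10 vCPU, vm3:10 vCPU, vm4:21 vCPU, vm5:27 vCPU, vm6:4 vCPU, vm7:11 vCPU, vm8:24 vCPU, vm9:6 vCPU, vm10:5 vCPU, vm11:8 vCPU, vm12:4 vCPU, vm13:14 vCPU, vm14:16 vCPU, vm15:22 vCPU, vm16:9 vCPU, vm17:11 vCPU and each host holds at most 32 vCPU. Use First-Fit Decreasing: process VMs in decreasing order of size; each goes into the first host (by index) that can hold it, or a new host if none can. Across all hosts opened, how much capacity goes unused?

Sorted descending: 27, 24, 22, 21, 16, 14, 14, 11, 11, 10, 10, 9, 8, 6, 5, 4, 4.
host 1: place 27 vCPU, 5 vCPU left
host 2: place 24 vCPU, 8 vCPU left
host 3: place 22 vCPU, 10 vCPU left
host 4: place 21 vCPU, 11 vCPU left
host 5: place 16 vCPU, 16 vCPU left
host 5: place 14 vCPU, 2 vCPU left
host 6: place 14 vCPU, 18 vCPU left
host 4: place 11 vCPU, 0 vCPU left
host 6: place 11 vCPU, 7 vCPU left
host 3: place 10 vCPU, 0 vCPU left
host 7: place 10 vCPU, 22 vCPU left
host 7: place 9 vCPU, 13 vCPU left
host 2: place 8 vCPU, 0 vCPU left
host 6: place 6 vCPU, 1 vCPU left
host 1: place 5 vCPU, 0 vCPU left
host 7: place 4 vCPU, 9 vCPU left
host 7: place 4 vCPU, 5 vCPU left
7 hosts × 32 vCPU = 224 vCPU; used 216 vCPU; unused 8 vCPU.

8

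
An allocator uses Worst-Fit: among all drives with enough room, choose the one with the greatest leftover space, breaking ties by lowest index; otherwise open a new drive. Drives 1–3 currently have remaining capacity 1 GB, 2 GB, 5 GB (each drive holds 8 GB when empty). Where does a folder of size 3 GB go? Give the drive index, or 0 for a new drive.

Drives with room: drive 3 (5 GB).
Most room is drive 3 with 5 GB free.

3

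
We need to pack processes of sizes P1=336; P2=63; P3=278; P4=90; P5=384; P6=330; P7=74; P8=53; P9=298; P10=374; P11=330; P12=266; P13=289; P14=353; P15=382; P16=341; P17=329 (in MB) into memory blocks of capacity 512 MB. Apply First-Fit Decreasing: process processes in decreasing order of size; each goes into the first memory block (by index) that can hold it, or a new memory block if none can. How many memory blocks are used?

13

Sorted descending: 384, 382, 374, 353, 341, 336, 330, 330, 329, 298, 289, 278, 266, 90, 74, 63, 53.
384 MB → memory block 1 (remaining 128 MB)
382 MB → memory block 2 (remaining 130 MB)
374 MB → memory block 3 (remaining 138 MB)
353 MB → memory block 4 (remaining 159 MB)
341 MB → memory block 5 (remaining 171 MB)
336 MB → memory block 6 (remaining 176 MB)
330 MB → memory block 7 (remaining 182 MB)
330 MB → memory block 8 (remaining 182 MB)
329 MB → memory block 9 (remaining 183 MB)
298 MB → memory block 10 (remaining 214 MB)
289 MB → memory block 11 (remaining 223 MB)
278 MB → memory block 12 (remaining 234 MB)
266 MB → memory block 13 (remaining 246 MB)
90 MB → memory block 1 (remaining 38 MB)
74 MB → memory block 2 (remaining 56 MB)
63 MB → memory block 3 (remaining 75 MB)
53 MB → memory block 2 (remaining 3 MB)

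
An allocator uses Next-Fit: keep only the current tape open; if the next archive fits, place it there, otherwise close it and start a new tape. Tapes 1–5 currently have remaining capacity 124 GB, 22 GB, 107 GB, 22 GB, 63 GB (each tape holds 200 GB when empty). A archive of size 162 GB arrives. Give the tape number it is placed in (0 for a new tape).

Next-Fit only looks at tape 5, which has 63 GB free.
162 GB does not fit, so a new tape is opened.

0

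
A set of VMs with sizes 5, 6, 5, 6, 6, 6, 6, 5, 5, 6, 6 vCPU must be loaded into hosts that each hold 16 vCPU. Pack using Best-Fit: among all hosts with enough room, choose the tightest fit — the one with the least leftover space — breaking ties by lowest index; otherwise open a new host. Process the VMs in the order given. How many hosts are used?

5 hosts

host 1: place 5 vCPU, 11 vCPU left
host 1: place 6 vCPU, 5 vCPU left
host 1: place 5 vCPU, 0 vCPU left
host 2: place 6 vCPU, 10 vCPU left
host 2: place 6 vCPU, 4 vCPU left
host 3: place 6 vCPU, 10 vCPU left
host 3: place 6 vCPU, 4 vCPU left
host 4: place 5 vCPU, 11 vCPU left
host 4: place 5 vCPU, 6 vCPU left
host 4: place 6 vCPU, 0 vCPU left
host 5: place 6 vCPU, 10 vCPU left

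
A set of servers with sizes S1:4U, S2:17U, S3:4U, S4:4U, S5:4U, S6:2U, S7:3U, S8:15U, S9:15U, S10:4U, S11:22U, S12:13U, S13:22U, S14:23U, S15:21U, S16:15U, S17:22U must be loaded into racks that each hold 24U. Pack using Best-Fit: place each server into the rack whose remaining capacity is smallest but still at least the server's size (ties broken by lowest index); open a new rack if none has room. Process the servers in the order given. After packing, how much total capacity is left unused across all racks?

rack 1: place S1 (4U), 20U left
rack 1: place S2 (17U), 3U left
rack 2: place S3 (4U), 20U left
rack 2: place S4 (4U), 16U left
rack 2: place S5 (4U), 12U left
rack 1: place S6 (2U), 1U left
rack 2: place S7 (3U), 9U left
rack 3: place S8 (15U), 9U left
rack 4: place S9 (15U), 9U left
rack 2: place S10 (4U), 5U left
rack 5: place S11 (22U), 2U left
rack 6: place S12 (13U), 11U left
rack 7: place S13 (22U), 2U left
rack 8: place S14 (23U), 1U left
rack 9: place S15 (21U), 3U left
rack 10: place S16 (15U), 9U left
rack 11: place S17 (22U), 2U left
11 racks × 24U = 264U; used 210U; unused 54U.

54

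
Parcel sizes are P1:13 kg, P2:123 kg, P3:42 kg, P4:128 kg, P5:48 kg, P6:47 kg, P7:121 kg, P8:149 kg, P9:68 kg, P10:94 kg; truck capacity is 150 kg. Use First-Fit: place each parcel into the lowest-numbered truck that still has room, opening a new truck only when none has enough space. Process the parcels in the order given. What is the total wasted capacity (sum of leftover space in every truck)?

P1 (13 kg) → truck 1 (remaining 137 kg)
P2 (123 kg) → truck 1 (remaining 14 kg)
P3 (42 kg) → truck 2 (remaining 108 kg)
P4 (128 kg) → truck 3 (remaining 22 kg)
P5 (48 kg) → truck 2 (remaining 60 kg)
P6 (47 kg) → truck 2 (remaining 13 kg)
P7 (121 kg) → truck 4 (remaining 29 kg)
P8 (149 kg) → truck 5 (remaining 1 kg)
P9 (68 kg) → truck 6 (remaining 82 kg)
P10 (94 kg) → truck 7 (remaining 56 kg)
7 trucks × 150 kg = 1050 kg; used 833 kg; unused 217 kg.

217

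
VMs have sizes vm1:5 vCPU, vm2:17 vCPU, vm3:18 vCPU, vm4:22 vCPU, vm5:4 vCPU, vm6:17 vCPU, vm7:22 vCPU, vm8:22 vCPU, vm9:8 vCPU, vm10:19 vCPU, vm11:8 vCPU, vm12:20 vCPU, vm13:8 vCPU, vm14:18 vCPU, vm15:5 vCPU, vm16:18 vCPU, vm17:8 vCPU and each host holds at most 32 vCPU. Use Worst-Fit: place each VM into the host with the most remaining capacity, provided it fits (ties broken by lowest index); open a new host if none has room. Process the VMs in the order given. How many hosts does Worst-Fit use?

10

Put vm1 (5 vCPU) in host 1; 27 vCPU remain.
Put vm2 (17 vCPU) in host 1; 10 vCPU remain.
Put vm3 (18 vCPU) in host 2; 14 vCPU remain.
Put vm4 (22 vCPU) in host 3; 10 vCPU remain.
Put vm5 (4 vCPU) in host 2; 10 vCPU remain.
Put vm6 (17 vCPU) in host 4; 15 vCPU remain.
Put vm7 (22 vCPU) in host 5; 10 vCPU remain.
Put vm8 (22 vCPU) in host 6; 10 vCPU remain.
Put vm9 (8 vCPU) in host 4; 7 vCPU remain.
Put vm10 (19 vCPU) in host 7; 13 vCPU remain.
Put vm11 (8 vCPU) in host 7; 5 vCPU remain.
Put vm12 (20 vCPU) in host 8; 12 vCPU remain.
Put vm13 (8 vCPU) in host 8; 4 vCPU remain.
Put vm14 (18 vCPU) in host 9; 14 vCPU remain.
Put vm15 (5 vCPU) in host 9; 9 vCPU remain.
Put vm16 (18 vCPU) in host 10; 14 vCPU remain.
Put vm17 (8 vCPU) in host 10; 6 vCPU remain.
Final hosts: [5,17] [18,4] [22] [17,8] [22] [22] [19,8] [20,8] [18,5] [18,8].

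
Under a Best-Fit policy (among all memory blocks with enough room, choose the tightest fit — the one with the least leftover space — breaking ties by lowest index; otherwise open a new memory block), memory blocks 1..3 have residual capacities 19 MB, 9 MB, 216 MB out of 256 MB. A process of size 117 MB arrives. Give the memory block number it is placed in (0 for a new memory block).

Memory blocks with room: memory block 3 (216 MB).
Tightest fit is memory block 3 with 216 MB free.

3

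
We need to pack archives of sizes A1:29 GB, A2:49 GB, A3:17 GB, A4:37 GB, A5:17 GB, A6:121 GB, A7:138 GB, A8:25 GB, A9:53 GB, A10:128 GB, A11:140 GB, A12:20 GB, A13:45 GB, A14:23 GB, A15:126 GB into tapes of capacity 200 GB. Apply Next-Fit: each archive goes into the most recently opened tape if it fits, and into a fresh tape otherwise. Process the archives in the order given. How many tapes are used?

A1 (29 GB) → tape 1 (remaining 171 GB)
A2 (49 GB) → tape 1 (remaining 122 GB)
A3 (17 GB) → tape 1 (remaining 105 GB)
A4 (37 GB) → tape 1 (remaining 68 GB)
A5 (17 GB) → tape 1 (remaining 51 GB)
A6 (121 GB) → tape 2 (remaining 79 GB)
A7 (138 GB) → tape 3 (remaining 62 GB)
A8 (25 GB) → tape 3 (remaining 37 GB)
A9 (53 GB) → tape 4 (remaining 147 GB)
A10 (128 GB) → tape 4 (remaining 19 GB)
A11 (140 GB) → tape 5 (remaining 60 GB)
A12 (20 GB) → tape 5 (remaining 40 GB)
A13 (45 GB) → tape 6 (remaining 155 GB)
A14 (23 GB) → tape 6 (remaining 132 GB)
A15 (126 GB) → tape 6 (remaining 6 GB)
Final tapes: [29,49,17,37,17] [121] [138,25] [53,128] [140,20] [45,23,126].

6 tapes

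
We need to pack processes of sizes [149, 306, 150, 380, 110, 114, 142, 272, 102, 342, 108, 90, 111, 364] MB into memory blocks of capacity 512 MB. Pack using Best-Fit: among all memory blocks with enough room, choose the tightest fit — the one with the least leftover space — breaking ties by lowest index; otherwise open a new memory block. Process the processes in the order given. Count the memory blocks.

6 memory blocks

149 MB → memory block 1 (remaining 363 MB)
306 MB → memory block 1 (remaining 57 MB)
150 MB → memory block 2 (remaining 362 MB)
380 MB → memory block 3 (remaining 132 MB)
110 MB → memory block 3 (remaining 22 MB)
114 MB → memory block 2 (remaining 248 MB)
142 MB → memory block 2 (remaining 106 MB)
272 MB → memory block 4 (remaining 240 MB)
102 MB → memory block 2 (remaining 4 MB)
342 MB → memory block 5 (remaining 170 MB)
108 MB → memory block 5 (remaining 62 MB)
90 MB → memory block 4 (remaining 150 MB)
111 MB → memory block 4 (remaining 39 MB)
364 MB → memory block 6 (remaining 148 MB)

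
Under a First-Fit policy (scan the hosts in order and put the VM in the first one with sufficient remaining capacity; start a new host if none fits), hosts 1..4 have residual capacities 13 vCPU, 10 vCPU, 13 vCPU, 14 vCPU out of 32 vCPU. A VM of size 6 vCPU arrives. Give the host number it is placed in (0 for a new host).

Hosts with room: host 1 (13 vCPU), host 2 (10 vCPU), host 3 (13 vCPU), host 4 (14 vCPU).
The first with room is host 1.

1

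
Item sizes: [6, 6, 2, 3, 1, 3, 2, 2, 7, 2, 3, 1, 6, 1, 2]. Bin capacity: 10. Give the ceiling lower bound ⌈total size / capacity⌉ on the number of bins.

Total size = 6 + 6 + 2 + 3 + 1 + 3 + 2 + 2 + 7 + 2 + 3 + 1 + 6 + 1 + 2 = 47.
⌈47 / 10⌉ = 5.

5 bins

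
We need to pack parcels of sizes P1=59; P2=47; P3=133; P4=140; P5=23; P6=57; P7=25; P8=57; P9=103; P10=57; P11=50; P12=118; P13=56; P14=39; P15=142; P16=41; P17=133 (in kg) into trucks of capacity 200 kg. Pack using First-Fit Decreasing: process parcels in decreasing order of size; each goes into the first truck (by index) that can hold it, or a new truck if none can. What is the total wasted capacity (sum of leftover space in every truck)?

120

Sorted descending: 142, 140, 133, 133, 118, 103, 59, 57, 57, 57, 56, 50, 47, 41, 39, 25, 23.
truck 1: place 142 kg, 58 kg left
truck 2: place 140 kg, 60 kg left
truck 3: place 133 kg, 67 kg left
truck 4: place 133 kg, 67 kg left
truck 5: place 118 kg, 82 kg left
truck 6: place 103 kg, 97 kg left
truck 2: place 59 kg, 1 kg left
truck 1: place 57 kg, 1 kg left
truck 3: place 57 kg, 10 kg left
truck 4: place 57 kg, 10 kg left
truck 5: place 56 kg, 26 kg left
truck 6: place 50 kg, 47 kg left
truck 6: place 47 kg, 0 kg left
truck 7: place 41 kg, 159 kg left
truck 7: place 39 kg, 120 kg left
truck 5: place 25 kg, 1 kg left
truck 7: place 23 kg, 97 kg left
7 trucks × 200 kg = 1400 kg; used 1280 kg; unused 120 kg.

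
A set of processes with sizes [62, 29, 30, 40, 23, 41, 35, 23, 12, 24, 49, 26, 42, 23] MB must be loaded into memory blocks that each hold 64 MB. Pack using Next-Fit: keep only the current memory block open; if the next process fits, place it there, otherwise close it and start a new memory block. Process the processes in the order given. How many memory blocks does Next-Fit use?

memory block 1: place 62 MB, 2 MB left
memory block 2: place 29 MB, 35 MB left
memory block 2: place 30 MB, 5 MB left
memory block 3: place 40 MB, 24 MB left
memory block 3: place 23 MB, 1 MB left
memory block 4: place 41 MB, 23 MB left
memory block 5: place 35 MB, 29 MB left
memory block 5: place 23 MB, 6 MB left
memory block 6: place 12 MB, 52 MB left
memory block 6: place 24 MB, 28 MB left
memory block 7: place 49 MB, 15 MB left
memory block 8: place 26 MB, 38 MB left
memory block 9: place 42 MB, 22 MB left
memory block 10: place 23 MB, 41 MB left
Final memory blocks: [62] [29,30] [40,23] [41] [35,23] [12,24] [49] [26] [42] [23].

10 memory blocks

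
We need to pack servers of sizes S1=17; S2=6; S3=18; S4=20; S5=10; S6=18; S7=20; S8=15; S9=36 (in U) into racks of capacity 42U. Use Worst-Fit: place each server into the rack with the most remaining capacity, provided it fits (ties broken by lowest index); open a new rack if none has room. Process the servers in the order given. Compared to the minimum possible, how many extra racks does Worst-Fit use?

Worst-Fit: [17,6,18] [20,10] [18,20] [15] [36] → 5 racks.
Total size 160U; any packing needs at least ⌈160/42⌉ = 4 racks.
An optimal packing achieves that bound: [36,6] [20,20] [18,18] [17,15,10] → 4 racks.
Excess: 5 − 4 = 1.

1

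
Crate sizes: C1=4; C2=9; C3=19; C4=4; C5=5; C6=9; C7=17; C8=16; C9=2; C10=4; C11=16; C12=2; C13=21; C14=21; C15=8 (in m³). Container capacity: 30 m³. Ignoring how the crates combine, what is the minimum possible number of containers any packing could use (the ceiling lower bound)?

6 containers

Total size = 4 + 9 + 19 + 4 + 5 + 9 + 17 + 16 + 2 + 4 + 16 + 2 + 21 + 21 + 8 = 157 m³.
⌈157 / 30⌉ = 6.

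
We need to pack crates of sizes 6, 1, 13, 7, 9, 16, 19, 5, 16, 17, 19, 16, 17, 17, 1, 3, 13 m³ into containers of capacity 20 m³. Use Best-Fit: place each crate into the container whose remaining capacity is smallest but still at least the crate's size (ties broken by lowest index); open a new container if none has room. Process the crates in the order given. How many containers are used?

11 containers

container 1: place 6 m³, 14 m³ left
container 1: place 1 m³, 13 m³ left
container 1: place 13 m³, 0 m³ left
container 2: place 7 m³, 13 m³ left
container 2: place 9 m³, 4 m³ left
container 3: place 16 m³, 4 m³ left
container 4: place 19 m³, 1 m³ left
container 5: place 5 m³, 15 m³ left
container 6: place 16 m³, 4 m³ left
container 7: place 17 m³, 3 m³ left
container 8: place 19 m³, 1 m³ left
container 9: place 16 m³, 4 m³ left
container 10: place 17 m³, 3 m³ left
container 11: place 17 m³, 3 m³ left
container 4: place 1 m³, 0 m³ left
container 7: place 3 m³, 0 m³ left
container 5: place 13 m³, 2 m³ left
Final containers: [6,1,13] [7,9] [16] [19,1] [5,13] [16] [17,3] [19] [16] [17] [17].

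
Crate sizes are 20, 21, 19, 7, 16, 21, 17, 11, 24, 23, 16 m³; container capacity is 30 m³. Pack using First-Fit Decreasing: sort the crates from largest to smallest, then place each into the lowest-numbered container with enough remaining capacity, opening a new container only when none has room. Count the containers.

9

Sorted descending: 24, 23, 21, 21, 20, 19, 17, 16, 16, 11, 7.
24 m³ → container 1 (remaining 6 m³)
23 m³ → container 2 (remaining 7 m³)
21 m³ → container 3 (remaining 9 m³)
21 m³ → container 4 (remaining 9 m³)
20 m³ → container 5 (remaining 10 m³)
19 m³ → container 6 (remaining 11 m³)
17 m³ → container 7 (remaining 13 m³)
16 m³ → container 8 (remaining 14 m³)
16 m³ → container 9 (remaining 14 m³)
11 m³ → container 6 (remaining 0 m³)
7 m³ → container 2 (remaining 0 m³)
Final containers: [24] [23,7] [21] [21] [20] [19,11] [17] [16] [16].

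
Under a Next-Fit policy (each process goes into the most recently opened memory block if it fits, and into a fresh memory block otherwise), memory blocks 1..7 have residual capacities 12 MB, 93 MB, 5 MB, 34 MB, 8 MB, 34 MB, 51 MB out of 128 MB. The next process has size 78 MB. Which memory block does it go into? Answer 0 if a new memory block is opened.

Next-Fit only looks at memory block 7, which has 51 MB free.
78 MB does not fit, so a new memory block is opened.

0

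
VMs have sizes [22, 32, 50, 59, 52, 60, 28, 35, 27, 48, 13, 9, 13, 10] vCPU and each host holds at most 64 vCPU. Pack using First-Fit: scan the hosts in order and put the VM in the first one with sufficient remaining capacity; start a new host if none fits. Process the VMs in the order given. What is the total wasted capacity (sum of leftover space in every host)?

22 vCPU → host 1 (remaining 42 vCPU)
32 vCPU → host 1 (remaining 10 vCPU)
50 vCPU → host 2 (remaining 14 vCPU)
59 vCPU → host 3 (remaining 5 vCPU)
52 vCPU → host 4 (remaining 12 vCPU)
60 vCPU → host 5 (remaining 4 vCPU)
28 vCPU → host 6 (remaining 36 vCPU)
35 vCPU → host 6 (remaining 1 vCPU)
27 vCPU → host 7 (remaining 37 vCPU)
48 vCPU → host 8 (remaining 16 vCPU)
13 vCPU → host 2 (remaining 1 vCPU)
9 vCPU → host 1 (remaining 1 vCPU)
13 vCPU → host 7 (remaining 24 vCPU)
10 vCPU → host 4 (remaining 2 vCPU)
8 hosts × 64 vCPU = 512 vCPU; used 458 vCPU; unused 54 vCPU.

54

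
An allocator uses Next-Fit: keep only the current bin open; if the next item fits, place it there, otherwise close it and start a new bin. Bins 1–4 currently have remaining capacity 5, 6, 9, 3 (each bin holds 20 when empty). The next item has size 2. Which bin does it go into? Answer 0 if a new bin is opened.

4

Next-Fit only looks at bin 4, which has 3 free.
2 fits there.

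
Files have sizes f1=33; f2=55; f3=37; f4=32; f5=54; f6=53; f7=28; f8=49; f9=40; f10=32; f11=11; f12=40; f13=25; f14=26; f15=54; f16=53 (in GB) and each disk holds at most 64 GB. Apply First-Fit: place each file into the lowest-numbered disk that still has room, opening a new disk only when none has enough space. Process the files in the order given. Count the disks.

disk 1: place f1 (33 GB), 31 GB left
disk 2: place f2 (55 GB), 9 GB left
disk 3: place f3 (37 GB), 27 GB left
disk 4: place f4 (32 GB), 32 GB left
disk 5: place f5 (54 GB), 10 GB left
disk 6: place f6 (53 GB), 11 GB left
disk 1: place f7 (28 GB), 3 GB left
disk 7: place f8 (49 GB), 15 GB left
disk 8: place f9 (40 GB), 24 GB left
disk 4: place f10 (32 GB), 0 GB left
disk 3: place f11 (11 GB), 16 GB left
disk 9: place f12 (40 GB), 24 GB left
disk 10: place f13 (25 GB), 39 GB left
disk 10: place f14 (26 GB), 13 GB left
disk 11: place f15 (54 GB), 10 GB left
disk 12: place f16 (53 GB), 11 GB left
Final disks: [33,28] [55] [37,11] [32,32] [54] [53] [49] [40] [40] [25,26] [54] [53].

12 disks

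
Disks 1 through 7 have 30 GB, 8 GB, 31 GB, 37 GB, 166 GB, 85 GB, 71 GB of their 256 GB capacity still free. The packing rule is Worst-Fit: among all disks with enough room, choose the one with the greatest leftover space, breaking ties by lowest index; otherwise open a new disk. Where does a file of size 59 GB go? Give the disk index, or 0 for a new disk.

Disks with room: disk 5 (166 GB), disk 6 (85 GB), disk 7 (71 GB).
Most room is disk 5 with 166 GB free.

5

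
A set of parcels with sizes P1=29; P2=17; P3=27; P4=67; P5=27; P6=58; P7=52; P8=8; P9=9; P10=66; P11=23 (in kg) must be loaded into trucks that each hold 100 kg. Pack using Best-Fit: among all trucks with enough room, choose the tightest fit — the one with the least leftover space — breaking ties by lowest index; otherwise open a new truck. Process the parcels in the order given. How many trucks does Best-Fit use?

5

P1 (29 kg) → truck 1 (remaining 71 kg)
P2 (17 kg) → truck 1 (remaining 54 kg)
P3 (27 kg) → truck 1 (remaining 27 kg)
P4 (67 kg) → truck 2 (remaining 33 kg)
P5 (27 kg) → truck 1 (remaining 0 kg)
P6 (58 kg) → truck 3 (remaining 42 kg)
P7 (52 kg) → truck 4 (remaining 48 kg)
P8 (8 kg) → truck 2 (remaining 25 kg)
P9 (9 kg) → truck 2 (remaining 16 kg)
P10 (66 kg) → truck 5 (remaining 34 kg)
P11 (23 kg) → truck 5 (remaining 11 kg)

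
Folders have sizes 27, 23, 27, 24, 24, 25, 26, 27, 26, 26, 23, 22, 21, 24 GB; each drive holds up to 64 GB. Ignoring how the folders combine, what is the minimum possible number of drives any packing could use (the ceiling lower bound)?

6

Total size = 27 + 23 + 27 + 24 + 24 + 25 + 26 + 27 + 26 + 26 + 23 + 22 + 21 + 24 = 345 GB.
⌈345 / 64⌉ = 6.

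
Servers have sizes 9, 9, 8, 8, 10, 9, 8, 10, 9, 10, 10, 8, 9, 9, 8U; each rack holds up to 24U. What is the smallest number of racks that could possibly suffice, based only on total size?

Total size = 9 + 9 + 8 + 8 + 10 + 9 + 8 + 10 + 9 + 10 + 10 + 8 + 9 + 9 + 8 = 134U.
⌈134 / 24⌉ = 6.

6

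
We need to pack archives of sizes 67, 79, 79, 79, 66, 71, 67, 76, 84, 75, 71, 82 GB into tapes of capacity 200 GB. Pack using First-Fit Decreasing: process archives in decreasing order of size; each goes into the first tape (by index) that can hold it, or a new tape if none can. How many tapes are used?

6 tapes

Sorted descending: 84, 82, 79, 79, 79, 76, 75, 71, 71, 67, 67, 66.
Put 84 GB in tape 1; 116 GB remain.
Put 82 GB in tape 1; 34 GB remain.
Put 79 GB in tape 2; 121 GB remain.
Put 79 GB in tape 2; 42 GB remain.
Put 79 GB in tape 3; 121 GB remain.
Put 76 GB in tape 3; 45 GB remain.
Put 75 GB in tape 4; 125 GB remain.
Put 71 GB in tape 4; 54 GB remain.
Put 71 GB in tape 5; 129 GB remain.
Put 67 GB in tape 5; 62 GB remain.
Put 67 GB in tape 6; 133 GB remain.
Put 66 GB in tape 6; 67 GB remain.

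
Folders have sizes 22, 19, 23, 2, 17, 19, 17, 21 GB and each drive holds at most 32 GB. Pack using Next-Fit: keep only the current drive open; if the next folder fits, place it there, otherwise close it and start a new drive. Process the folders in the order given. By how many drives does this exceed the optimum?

Next-Fit: [22] [19] [23,2] [17] [19] [17] [21] → 7 drives.
7 folders exceed 16 GB (half the capacity), and no two of those can share a drive, so at least 7 drives are needed.
So 7 is already optimal.

0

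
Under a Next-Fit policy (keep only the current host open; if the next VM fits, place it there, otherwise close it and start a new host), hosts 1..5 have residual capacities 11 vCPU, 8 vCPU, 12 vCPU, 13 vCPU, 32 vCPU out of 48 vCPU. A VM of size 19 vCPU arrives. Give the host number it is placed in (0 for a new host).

5

Next-Fit only looks at host 5, which has 32 vCPU free.
19 vCPU fits there.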